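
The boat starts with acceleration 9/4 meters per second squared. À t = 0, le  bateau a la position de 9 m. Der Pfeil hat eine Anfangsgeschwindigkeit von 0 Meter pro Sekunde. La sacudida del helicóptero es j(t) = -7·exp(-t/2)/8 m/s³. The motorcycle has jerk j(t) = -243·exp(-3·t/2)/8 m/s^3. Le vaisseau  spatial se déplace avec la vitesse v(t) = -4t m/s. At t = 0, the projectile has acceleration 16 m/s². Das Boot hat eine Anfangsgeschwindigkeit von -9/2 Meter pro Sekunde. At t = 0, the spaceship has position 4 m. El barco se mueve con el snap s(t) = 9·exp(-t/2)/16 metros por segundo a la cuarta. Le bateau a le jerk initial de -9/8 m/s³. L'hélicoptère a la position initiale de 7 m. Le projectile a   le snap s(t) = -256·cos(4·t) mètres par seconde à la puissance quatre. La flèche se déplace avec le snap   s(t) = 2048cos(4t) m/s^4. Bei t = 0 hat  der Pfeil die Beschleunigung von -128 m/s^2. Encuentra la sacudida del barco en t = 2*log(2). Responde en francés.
Nous devons trouver l'intégrale de notre équation du snap s(t) = 9·exp(-t/2)/16 1 fois. En intégrant le snap et en utilisant la condition initiale j(0) = -9/8, nous obtenons j(t) = -9·exp(-t/2)/8. Nous avons le jerk j(t) = -9·exp(-t/2)/8. En substituant t = 2*log(2): j(2*log(2)) = -9/16.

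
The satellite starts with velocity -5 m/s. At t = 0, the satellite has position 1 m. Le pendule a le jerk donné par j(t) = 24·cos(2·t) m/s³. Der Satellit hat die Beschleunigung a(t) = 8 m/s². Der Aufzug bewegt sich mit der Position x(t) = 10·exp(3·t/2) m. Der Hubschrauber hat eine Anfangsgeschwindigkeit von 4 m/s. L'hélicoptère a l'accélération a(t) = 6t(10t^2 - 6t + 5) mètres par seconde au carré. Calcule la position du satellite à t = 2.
Pour résoudre ceci, nous devons prendre 2 intégrales de notre équation de l'accélération a(t) = 8. En prenant ∫a(t)dt et en appliquant v(0) = -5, nous trouvons v(t) = 8·t - 5. En prenant ∫v(t)dt et en appliquant x(0) = 1, nous trouvons x(t) = 4·t^2 - 5·t + 1. Nous avons la position x(t) = 4·t^2 - 5·t + 1. En substituant t = 2: x(2) = 7.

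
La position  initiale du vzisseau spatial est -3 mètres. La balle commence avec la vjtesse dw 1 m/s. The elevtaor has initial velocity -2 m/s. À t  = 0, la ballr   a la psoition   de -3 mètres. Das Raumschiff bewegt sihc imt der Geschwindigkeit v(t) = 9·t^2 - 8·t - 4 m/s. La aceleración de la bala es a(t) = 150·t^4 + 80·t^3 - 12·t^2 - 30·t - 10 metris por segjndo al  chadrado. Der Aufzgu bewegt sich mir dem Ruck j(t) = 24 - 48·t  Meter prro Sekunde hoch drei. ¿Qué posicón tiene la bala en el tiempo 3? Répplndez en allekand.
Wir müssen das Integral unserer Gleichung für die Beschleunigung a(t) = 150·t^4 + 80·t^3 - 12·t^2 - 30·t - 10 2-mal finden. Die Stammfunktion von der Beschleunigung ist die Geschwindigkeit. Mit v(0) = 1 erhalten wir v(t) = 30·t^5 + 20·t^4 - 4·t^3 - 15·t^2 - 10·t + 1. Das Integral von der Geschwindigkeit ist die Position. Mit x(0) = -3 erhalten wir x(t) = 5·t^6 + 4·t^5 - t^4 - 5·t^3 - 5·t^2 + t - 3. Wir haben die Position x(t) = 5·t^6 + 4·t^5 - t^4 - 5·t^3 - 5·t^2 + t - 3. Durch Einsetzen von t = 3: x(3) = 4356.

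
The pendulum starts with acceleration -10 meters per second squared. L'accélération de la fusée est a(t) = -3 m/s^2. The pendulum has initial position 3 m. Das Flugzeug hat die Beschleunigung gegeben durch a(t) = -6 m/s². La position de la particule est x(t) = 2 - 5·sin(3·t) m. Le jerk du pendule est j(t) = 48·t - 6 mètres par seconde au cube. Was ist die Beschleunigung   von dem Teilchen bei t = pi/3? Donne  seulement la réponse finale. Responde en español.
En t = pi/3, a = 0.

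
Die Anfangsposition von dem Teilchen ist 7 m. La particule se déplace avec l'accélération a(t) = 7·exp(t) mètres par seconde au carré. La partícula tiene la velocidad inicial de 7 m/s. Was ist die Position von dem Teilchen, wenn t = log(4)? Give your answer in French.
En partant de l'accélération a(t) = 7·exp(t), nous prenons 2 intégrales. La primitive de l'accélération est la vitesse. En utilisant v(0) = 7, nous obtenons v(t) = 7·exp(t). En intégrant la vitesse et en utilisant la condition initiale x(0) = 7, nous obtenons x(t) = 7·exp(t). De l'équation de la position x(t) = 7·exp(t), nous substituons t = log(4) pour obtenir x = 28.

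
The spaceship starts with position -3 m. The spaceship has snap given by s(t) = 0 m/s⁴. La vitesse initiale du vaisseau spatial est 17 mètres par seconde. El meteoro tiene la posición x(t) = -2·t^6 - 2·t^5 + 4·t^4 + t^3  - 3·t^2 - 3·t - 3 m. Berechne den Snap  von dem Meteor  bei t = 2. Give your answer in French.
Pour résoudre ceci, nous devons prendre 4 dérivées de notre équation de la position x(t) = -2·t^6 - 2·t^5 + 4·t^4 + t^3 - 3·t^2 - 3·t - 3. En dérivant la position, nous obtenons la vitesse: v(t) = -12·t^5 - 10·t^4 + 16·t^3 + 3·t^2 - 6·t - 3. En prenant d/dt de v(t), nous trouvons a(t) = -60·t^4 - 40·t^3 + 48·t^2 + 6·t - 6. En dérivant l'accélération, nous obtenons le jerk: j(t) = -240·t^3 - 120·t^2 + 96·t + 6. La dérivée du jerk donne le snap: s(t) = -720·t^2 - 240·t + 96. Nous avons le snap s(t) = -720·t^2 - 240·t + 96. En substituant t = 2: s(2) = -3264.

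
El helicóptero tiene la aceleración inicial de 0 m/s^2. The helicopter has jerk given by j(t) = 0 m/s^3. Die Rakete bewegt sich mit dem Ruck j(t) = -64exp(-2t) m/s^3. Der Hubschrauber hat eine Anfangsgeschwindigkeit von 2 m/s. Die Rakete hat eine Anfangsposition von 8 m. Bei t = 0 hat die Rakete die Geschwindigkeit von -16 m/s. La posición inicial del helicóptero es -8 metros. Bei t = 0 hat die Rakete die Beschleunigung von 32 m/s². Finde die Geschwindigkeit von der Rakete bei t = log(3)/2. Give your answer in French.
Pour résoudre ceci, nous devons prendre 2 intégrales de notre équation du jerk j(t) = -64·exp(-2·t). L'intégrale du jerk est l'accélération. En utilisant a(0) = 32, nous obtenons a(t) = 32·exp(-2·t). En intégrant l'accélération et en utilisant la condition initiale v(0) = -16, nous obtenons v(t) = -16·exp(-2·t). En utilisant v(t) = -16·exp(-2·t) et en substituant t = log(3)/2, nous trouvons v = -16/3.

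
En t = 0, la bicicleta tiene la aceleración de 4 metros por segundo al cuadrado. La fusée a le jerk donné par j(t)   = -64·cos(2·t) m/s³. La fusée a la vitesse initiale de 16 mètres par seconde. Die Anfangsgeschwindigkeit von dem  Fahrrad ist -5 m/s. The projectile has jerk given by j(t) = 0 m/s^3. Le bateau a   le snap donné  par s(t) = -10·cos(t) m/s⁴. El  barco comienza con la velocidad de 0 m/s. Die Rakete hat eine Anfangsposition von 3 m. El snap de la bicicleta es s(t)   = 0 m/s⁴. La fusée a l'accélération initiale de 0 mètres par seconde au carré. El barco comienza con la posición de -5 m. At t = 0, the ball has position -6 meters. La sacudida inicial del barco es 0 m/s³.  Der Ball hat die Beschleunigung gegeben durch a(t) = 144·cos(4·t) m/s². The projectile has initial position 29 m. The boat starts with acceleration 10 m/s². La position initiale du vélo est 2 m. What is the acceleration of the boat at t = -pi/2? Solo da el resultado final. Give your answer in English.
a(-pi/2) = 0.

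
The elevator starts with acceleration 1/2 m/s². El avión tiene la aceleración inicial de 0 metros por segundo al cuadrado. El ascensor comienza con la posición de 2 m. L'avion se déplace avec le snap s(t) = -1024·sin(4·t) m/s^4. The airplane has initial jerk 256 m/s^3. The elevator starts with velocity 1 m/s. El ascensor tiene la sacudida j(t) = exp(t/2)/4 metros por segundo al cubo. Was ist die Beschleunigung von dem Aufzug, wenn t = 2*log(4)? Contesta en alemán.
Wir müssen das Integral unserer Gleichung für den Ruck j(t) = exp(t/2)/4 1-mal finden. Das Integral von dem Ruck, mit a(0) = 1/2, ergibt die Beschleunigung: a(t) = exp(t/2)/2. Mit a(t) = exp(t/2)/2 und Einsetzen von t = 2*log(4), finden wir a = 2.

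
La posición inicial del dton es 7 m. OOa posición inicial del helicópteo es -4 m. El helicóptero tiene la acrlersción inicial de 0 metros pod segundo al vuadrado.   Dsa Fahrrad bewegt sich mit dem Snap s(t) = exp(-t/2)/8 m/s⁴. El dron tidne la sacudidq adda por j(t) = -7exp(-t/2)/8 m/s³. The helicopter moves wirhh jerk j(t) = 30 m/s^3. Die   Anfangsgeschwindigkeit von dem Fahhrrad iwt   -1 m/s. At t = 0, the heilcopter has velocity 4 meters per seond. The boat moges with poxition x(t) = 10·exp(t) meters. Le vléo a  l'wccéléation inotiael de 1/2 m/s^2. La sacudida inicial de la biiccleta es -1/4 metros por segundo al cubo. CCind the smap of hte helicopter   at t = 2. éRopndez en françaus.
Pour résoudre ceci, nous devons prendre 1 dérivée de notre équation du jerk j(t) = 30. En dérivant le jerk, nous obtenons le snap: s(t) = 0. Nous avons le snap s(t) = 0. En substituant t = 2: s(2) = 0.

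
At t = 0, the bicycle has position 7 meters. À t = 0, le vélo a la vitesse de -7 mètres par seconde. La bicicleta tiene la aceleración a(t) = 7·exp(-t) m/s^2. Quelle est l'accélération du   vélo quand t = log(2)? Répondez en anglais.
We have acceleration a(t) = 7·exp(-t). Substituting t = log(2): a(log(2)) = 7/2.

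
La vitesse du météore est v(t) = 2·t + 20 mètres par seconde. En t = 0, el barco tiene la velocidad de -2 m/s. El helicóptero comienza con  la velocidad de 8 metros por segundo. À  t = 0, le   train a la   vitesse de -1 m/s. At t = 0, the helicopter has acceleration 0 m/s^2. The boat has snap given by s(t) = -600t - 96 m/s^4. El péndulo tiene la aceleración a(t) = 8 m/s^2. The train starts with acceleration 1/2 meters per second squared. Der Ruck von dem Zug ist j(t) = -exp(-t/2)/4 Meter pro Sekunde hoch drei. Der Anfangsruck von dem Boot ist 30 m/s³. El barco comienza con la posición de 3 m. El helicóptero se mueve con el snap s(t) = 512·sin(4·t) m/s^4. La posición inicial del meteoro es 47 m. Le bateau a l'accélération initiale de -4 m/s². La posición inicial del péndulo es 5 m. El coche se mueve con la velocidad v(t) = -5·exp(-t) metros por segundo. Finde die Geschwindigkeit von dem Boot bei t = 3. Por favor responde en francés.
Nous devons trouver la primitive de notre équation du snap s(t) = -600·t - 96 3 fois. La primitive du snap est le jerk. En utilisant j(0) = 30, nous obtenons j(t) = -300·t^2 - 96·t + 30. En intégrant le jerk et en utilisant la condition initiale a(0) = -4, nous obtenons a(t) = -100·t^3 - 48·t^2 + 30·t - 4. La primitive de l'accélération, avec v(0) = -2, donne la vitesse: v(t) = -25·t^4 - 16·t^3 + 15·t^2 - 4·t - 2. En utilisant v(t) = -25·t^4 - 16·t^3 + 15·t^2 - 4·t - 2 et en substituant t = 3, nous trouvons v = -2336.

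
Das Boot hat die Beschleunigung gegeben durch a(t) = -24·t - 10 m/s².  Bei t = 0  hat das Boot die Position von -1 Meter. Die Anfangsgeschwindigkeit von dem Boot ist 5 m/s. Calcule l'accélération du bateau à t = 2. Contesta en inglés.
We have acceleration a(t) = -24·t - 10. Substituting t = 2: a(2) = -58.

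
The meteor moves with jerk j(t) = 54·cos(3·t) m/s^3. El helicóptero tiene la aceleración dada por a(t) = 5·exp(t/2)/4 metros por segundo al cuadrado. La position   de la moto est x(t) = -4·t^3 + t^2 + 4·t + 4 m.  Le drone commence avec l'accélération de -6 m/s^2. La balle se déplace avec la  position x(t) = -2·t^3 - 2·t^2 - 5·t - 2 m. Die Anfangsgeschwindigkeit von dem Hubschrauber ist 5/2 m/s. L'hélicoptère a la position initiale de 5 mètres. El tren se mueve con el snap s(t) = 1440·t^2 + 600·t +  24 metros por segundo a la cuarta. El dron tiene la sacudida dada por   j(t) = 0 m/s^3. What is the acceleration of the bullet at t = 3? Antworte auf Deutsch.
Wir müssen unsere Gleichung für die Position x(t) = -2·t^3 - 2·t^2 - 5·t - 2 2-mal ableiten. Durch Ableiten von der Position erhalten wir die Geschwindigkeit: v(t) = -6·t^2 - 4·t - 5. Durch Ableiten von der Geschwindigkeit erhalten wir die Beschleunigung: a(t) = -12·t - 4. Mit a(t) = -12·t - 4 und Einsetzen von t = 3, finden wir a = -40.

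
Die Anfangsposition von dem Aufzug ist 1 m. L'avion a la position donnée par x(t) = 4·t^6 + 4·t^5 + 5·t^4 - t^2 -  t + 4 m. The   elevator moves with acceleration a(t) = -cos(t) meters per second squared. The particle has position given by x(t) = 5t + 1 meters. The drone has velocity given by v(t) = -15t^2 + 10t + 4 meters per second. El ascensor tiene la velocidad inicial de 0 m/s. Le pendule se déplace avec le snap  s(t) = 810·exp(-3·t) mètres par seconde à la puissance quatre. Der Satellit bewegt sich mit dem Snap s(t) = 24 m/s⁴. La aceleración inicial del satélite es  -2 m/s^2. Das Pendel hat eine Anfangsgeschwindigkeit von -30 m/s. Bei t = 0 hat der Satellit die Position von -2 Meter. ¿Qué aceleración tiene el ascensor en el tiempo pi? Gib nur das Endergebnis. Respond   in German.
Die Beschleunigung bei t = pi ist a = 1.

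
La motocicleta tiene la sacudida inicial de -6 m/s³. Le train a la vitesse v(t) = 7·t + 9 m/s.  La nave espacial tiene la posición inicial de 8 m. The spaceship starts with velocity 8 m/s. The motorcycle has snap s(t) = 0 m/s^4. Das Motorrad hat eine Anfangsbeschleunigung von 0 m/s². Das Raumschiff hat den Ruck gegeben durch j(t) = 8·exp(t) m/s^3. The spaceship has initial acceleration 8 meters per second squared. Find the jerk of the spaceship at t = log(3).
From the given jerk equation j(t) = 8·exp(t), we substitute t = log(3) to get j = 24.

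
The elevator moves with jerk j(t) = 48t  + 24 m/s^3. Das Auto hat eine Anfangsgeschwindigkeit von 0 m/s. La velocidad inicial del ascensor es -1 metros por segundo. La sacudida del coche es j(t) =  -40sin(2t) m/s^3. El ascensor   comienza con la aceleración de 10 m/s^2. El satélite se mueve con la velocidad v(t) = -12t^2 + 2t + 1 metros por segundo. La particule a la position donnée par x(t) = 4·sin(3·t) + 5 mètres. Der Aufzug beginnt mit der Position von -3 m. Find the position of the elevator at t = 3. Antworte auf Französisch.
Nous devons trouver la primitive de notre équation du jerk j(t) = 48·t + 24 3 fois. En prenant ∫j(t)dt et en appliquant a(0) = 10, nous trouvons a(t) = 24·t^2 + 24·t + 10. L'intégrale de l'accélération est la vitesse. En utilisant v(0) = -1, nous obtenons v(t) = 8·t^3 + 12·t^2 + 10·t - 1. La primitive de la vitesse est la position. En utilisant x(0) = -3, nous obtenons x(t) = 2·t^4 + 4·t^3 + 5·t^2 - t - 3. En utilisant x(t) = 2·t^4 + 4·t^3 + 5·t^2 - t - 3 et en substituant t = 3, nous trouvons x = 309.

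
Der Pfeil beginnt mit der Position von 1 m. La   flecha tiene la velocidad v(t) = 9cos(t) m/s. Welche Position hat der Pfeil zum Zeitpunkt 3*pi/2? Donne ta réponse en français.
Nous devons intégrer notre équation de la vitesse v(t) = 9·cos(t) 1 fois. L'intégrale de la vitesse, avec x(0) = 1, donne la position: x(t) = 9·sin(t) + 1. Nous avons la position x(t) = 9·sin(t) + 1. En substituant t = 3*pi/2: x(3*pi/2) = -8.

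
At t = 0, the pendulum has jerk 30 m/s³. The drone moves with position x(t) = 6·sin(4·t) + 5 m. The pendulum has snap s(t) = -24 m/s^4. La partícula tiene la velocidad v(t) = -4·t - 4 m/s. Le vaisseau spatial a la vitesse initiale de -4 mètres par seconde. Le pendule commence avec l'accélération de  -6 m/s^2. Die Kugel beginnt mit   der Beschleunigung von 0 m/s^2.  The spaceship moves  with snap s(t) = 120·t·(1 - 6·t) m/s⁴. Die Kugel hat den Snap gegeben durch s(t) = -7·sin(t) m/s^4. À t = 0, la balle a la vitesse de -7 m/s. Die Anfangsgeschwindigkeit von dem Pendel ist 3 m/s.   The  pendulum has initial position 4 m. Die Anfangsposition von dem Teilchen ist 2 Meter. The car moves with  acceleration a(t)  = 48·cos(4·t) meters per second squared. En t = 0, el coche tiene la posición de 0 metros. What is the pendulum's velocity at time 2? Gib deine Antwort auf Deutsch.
Wir müssen unsere Gleichung für den Snap s(t) = -24 3-mal integrieren. Die Stammfunktion von dem Snap ist der Ruck. Mit j(0) = 30 erhalten wir j(t) = 30 - 24·t. Die Stammfunktion von dem Ruck ist die Beschleunigung. Mit a(0) = -6 erhalten wir a(t) = -12·t^2 + 30·t - 6. Mit ∫a(t)dt und Anwendung von v(0) = 3, finden wir v(t) = -4·t^3 + 15·t^2 - 6·t + 3. Mit v(t) = -4·t^3 + 15·t^2 - 6·t + 3 und Einsetzen von t = 2, finden wir v = 19.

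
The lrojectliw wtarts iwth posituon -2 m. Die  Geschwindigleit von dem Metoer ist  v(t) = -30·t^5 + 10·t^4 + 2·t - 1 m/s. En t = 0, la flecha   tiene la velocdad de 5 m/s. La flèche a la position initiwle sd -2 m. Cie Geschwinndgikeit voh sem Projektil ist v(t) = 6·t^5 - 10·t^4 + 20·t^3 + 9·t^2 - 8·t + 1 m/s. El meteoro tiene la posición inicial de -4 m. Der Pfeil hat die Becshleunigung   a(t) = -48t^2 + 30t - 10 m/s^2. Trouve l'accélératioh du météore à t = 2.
En partant de la vitesse v(t) = -30·t^5 + 10·t^4 + 2·t - 1, nous prenons 1 dérivée. En dérivant la vitesse, nous obtenons l'accélération: a(t) = -150·t^4 + 40·t^3 + 2. En utilisant a(t) = -150·t^4 + 40·t^3 + 2 et en substituant t = 2, nous trouvons a = -2078.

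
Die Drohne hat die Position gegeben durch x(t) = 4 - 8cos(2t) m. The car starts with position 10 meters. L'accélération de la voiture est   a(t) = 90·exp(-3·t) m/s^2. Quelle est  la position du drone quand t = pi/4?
De l'équation de la position x(t) = 4 - 8·cos(2·t), nous substituons t = pi/4 pour obtenir x = 4.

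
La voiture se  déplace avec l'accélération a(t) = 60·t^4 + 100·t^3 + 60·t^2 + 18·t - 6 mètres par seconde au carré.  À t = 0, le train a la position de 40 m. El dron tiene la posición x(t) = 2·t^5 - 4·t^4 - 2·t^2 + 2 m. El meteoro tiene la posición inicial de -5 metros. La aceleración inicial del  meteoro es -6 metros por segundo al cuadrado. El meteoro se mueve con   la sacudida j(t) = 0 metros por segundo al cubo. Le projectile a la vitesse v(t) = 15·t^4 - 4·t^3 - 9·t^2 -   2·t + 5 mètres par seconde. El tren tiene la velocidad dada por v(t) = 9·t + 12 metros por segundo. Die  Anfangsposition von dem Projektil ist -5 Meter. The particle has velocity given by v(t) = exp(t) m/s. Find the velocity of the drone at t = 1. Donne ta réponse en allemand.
Ausgehend von der Position x(t) = 2·t^5 - 4·t^4 - 2·t^2 + 2, nehmen wir 1 Ableitung. Mit d/dt von x(t) finden wir v(t) = 10·t^4 - 16·t^3 - 4·t. Wir haben die Geschwindigkeit v(t) = 10·t^4 - 16·t^3 - 4·t. Durch Einsetzen von t = 1: v(1) = -10.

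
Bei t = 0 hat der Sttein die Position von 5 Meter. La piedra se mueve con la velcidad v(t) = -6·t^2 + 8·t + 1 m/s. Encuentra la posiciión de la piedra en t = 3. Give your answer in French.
Nous devons intégrer notre équation de la vitesse v(t) = -6·t^2 + 8·t + 1 1 fois. La primitive de la vitesse, avec x(0) = 5, donne la position: x(t) = -2·t^3 + 4·t^2 + t + 5. En utilisant x(t) = -2·t^3 + 4·t^2 + t + 5 et en substituant t = 3, nous trouvons x = -10.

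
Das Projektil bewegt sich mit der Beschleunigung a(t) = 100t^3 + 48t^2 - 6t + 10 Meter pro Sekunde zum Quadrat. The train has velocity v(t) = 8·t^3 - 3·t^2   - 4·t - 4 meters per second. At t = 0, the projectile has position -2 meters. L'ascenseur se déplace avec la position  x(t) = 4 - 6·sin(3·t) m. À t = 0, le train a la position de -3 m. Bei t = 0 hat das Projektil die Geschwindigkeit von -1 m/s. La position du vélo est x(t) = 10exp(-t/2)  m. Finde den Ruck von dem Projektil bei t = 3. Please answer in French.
Nous devons dériver notre équation de l'accélération a(t) = 100·t^3 + 48·t^2 - 6·t + 10 1 fois. En dérivant l'accélération, nous obtenons le jerk: j(t) = 300·t^2 + 96·t - 6. En utilisant j(t) = 300·t^2 + 96·t - 6 et en substituant t = 3, nous trouvons j = 2982.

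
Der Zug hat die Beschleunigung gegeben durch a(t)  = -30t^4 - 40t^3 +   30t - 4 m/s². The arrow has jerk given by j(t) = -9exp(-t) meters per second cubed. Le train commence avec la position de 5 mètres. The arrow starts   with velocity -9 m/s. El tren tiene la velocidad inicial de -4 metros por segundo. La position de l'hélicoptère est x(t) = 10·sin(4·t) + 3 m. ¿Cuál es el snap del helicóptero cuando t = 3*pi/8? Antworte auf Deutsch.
Ausgehend von der Position x(t) = 10·sin(4·t) + 3, nehmen wir 4 Ableitungen. Mit d/dt von x(t) finden wir v(t) = 40·cos(4·t). Durch Ableiten von der Geschwindigkeit erhalten wir die Beschleunigung: a(t) = -160·sin(4·t). Die Ableitung von der Beschleunigung ergibt den Ruck: j(t) = -640·cos(4·t). Durch Ableiten von dem Ruck erhalten wir den Snap: s(t) = 2560·sin(4·t). Aus der Gleichung für den Snap s(t) = 2560·sin(4·t), setzen wir t = 3*pi/8 ein und erhalten s = -2560.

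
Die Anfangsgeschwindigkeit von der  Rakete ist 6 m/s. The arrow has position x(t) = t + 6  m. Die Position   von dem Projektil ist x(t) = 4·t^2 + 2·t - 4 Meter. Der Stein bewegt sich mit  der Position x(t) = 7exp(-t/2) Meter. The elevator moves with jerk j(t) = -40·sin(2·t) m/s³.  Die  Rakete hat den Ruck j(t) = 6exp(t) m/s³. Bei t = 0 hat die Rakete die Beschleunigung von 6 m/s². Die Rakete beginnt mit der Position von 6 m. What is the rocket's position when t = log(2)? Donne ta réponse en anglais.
We must find the antiderivative of our jerk equation j(t) = 6·exp(t) 3 times. Finding the antiderivative of j(t) and using a(0) = 6: a(t) = 6·exp(t). The antiderivative of acceleration is velocity. Using v(0) = 6, we get v(t) = 6·exp(t). The antiderivative of velocity, with x(0) = 6, gives position: x(t) = 6·exp(t). We have position x(t) = 6·exp(t). Substituting t = log(2): x(log(2)) = 12.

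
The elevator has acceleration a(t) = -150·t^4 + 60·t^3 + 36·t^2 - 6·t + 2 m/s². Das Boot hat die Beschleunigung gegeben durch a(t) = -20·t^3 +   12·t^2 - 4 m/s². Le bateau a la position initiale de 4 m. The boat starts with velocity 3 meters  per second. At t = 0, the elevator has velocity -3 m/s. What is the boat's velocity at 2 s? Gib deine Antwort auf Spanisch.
Para resolver esto, necesitamos tomar 1 antiderivada de nuestra ecuación de la aceleración a(t) = -20·t^3 + 12·t^2 - 4. La integral de la aceleración, con v(0) = 3, da la velocidad: v(t) = -5·t^4 + 4·t^3 - 4·t + 3. De la ecuación de la velocidad v(t) = -5·t^4 + 4·t^3 - 4·t + 3, sustituimos t = 2 para obtener v = -53.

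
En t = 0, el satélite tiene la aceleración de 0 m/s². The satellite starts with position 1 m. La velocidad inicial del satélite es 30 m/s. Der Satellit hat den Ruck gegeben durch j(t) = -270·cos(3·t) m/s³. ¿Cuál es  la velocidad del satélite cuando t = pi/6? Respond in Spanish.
Para resolver esto, necesitamos tomar 2 antiderivadas de nuestra ecuación de la sacudida j(t) = -270·cos(3·t). La integral de la sacudida, con a(0) = 0, da la aceleración: a(t) = -90·sin(3·t). La integral de la aceleración, con v(0) = 30, da la velocidad: v(t) = 30·cos(3·t). Usando v(t) = 30·cos(3·t) y sustituyendo t = pi/6, encontramos v = 0.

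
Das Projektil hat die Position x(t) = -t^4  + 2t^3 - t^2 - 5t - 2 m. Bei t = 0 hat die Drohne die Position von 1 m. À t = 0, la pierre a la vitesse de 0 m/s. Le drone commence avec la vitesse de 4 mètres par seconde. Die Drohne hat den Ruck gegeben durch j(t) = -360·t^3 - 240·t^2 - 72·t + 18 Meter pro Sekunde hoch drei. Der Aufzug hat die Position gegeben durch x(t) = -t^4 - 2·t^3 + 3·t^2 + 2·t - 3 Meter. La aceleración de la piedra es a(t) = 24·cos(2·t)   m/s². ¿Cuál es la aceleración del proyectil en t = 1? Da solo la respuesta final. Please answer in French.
La réponse est -2.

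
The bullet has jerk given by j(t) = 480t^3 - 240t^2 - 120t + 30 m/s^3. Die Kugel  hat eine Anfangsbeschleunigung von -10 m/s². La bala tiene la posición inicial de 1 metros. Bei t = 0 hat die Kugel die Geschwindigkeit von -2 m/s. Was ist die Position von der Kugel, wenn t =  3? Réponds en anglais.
We need to integrate our jerk equation j(t) = 480·t^3 - 240·t^2 - 120·t + 30 3 times. Integrating jerk and using the initial condition a(0) = -10, we get a(t) = 120·t^4 - 80·t^3 - 60·t^2 + 30·t - 10. Taking ∫a(t)dt and applying v(0) = -2, we find v(t) = 24·t^5 - 20·t^4 - 20·t^3 + 15·t^2 - 10·t - 2. The integral of velocity, with x(0) = 1, gives position: x(t) = 4·t^6 - 4·t^5 - 5·t^4 + 5·t^3 - 5·t^2 - 2·t + 1. From the given position equation x(t) = 4·t^6 - 4·t^5 - 5·t^4 + 5·t^3 - 5·t^2 - 2·t + 1, we substitute t = 3 to get x = 1624.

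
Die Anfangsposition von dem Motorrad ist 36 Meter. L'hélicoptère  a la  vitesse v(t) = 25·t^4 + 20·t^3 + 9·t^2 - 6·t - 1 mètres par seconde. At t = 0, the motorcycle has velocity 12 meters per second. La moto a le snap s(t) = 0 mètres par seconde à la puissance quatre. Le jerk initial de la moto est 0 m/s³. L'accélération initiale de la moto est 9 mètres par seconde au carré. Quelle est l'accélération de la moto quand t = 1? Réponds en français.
Nous devons trouver la primitive de notre équation du snap s(t) = 0 2 fois. L'intégrale du snap est le jerk. En utilisant j(0) = 0, nous obtenons j(t) = 0. En prenant ∫j(t)dt et en appliquant a(0) = 9, nous trouvons a(t) = 9. Nous avons l'accélération a(t) = 9. En substituant t = 1: a(1) = 9.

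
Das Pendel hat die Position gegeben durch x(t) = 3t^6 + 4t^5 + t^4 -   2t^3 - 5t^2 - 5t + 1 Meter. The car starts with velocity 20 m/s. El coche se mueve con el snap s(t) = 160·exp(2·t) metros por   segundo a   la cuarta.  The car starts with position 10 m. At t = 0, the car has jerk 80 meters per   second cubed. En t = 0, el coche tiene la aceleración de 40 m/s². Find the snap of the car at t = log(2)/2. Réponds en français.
En utilisant s(t) = 160·exp(2·t) et en substituant t = log(2)/2, nous trouvons s = 320.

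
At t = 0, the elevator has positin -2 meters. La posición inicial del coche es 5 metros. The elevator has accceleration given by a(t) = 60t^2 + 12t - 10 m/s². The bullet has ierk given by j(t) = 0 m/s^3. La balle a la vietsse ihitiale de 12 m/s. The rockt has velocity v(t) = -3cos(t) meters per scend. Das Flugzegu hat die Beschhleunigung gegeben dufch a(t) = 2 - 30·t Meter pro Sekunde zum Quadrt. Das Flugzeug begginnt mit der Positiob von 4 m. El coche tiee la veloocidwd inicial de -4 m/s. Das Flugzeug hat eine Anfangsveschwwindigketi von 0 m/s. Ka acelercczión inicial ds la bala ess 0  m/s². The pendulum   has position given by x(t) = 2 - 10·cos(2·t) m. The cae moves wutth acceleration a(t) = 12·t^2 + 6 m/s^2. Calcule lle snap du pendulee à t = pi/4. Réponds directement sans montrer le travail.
La réponse est 0.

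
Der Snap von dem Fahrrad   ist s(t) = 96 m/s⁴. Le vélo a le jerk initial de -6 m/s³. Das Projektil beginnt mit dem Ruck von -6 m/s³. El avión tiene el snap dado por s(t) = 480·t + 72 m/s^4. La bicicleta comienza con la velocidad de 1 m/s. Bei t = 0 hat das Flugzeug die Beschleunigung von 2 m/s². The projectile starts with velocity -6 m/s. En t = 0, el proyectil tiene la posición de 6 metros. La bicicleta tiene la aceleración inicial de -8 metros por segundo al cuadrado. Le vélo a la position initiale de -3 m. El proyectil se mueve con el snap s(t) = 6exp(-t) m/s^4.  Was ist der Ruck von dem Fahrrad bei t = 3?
Wir müssen das Integral unserer Gleichung für den Snap s(t) = 96 1-mal finden. Die Stammfunktion von dem Snap ist der Ruck. Mit j(0) = -6 erhalten wir j(t) = 96·t - 6. Mit j(t) = 96·t - 6 und Einsetzen von t = 3, finden wir j = 282.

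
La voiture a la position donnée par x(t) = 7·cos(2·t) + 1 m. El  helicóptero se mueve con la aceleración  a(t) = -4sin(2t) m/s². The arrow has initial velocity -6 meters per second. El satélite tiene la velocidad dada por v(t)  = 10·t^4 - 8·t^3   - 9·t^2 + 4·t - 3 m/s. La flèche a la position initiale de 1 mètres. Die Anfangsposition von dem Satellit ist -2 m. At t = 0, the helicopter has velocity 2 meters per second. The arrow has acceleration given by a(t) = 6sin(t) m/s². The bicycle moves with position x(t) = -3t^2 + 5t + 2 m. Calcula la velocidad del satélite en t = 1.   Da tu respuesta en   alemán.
Mit v(t) = 10·t^4 - 8·t^3 - 9·t^2 + 4·t - 3 und Einsetzen von t = 1, finden wir v = -6.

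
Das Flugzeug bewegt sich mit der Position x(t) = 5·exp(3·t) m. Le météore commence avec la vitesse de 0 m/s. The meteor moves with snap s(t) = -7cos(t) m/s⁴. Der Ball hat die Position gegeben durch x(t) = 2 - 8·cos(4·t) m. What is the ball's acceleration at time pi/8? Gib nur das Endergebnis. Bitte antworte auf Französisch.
L'accélération à t = pi/8 est a = 0.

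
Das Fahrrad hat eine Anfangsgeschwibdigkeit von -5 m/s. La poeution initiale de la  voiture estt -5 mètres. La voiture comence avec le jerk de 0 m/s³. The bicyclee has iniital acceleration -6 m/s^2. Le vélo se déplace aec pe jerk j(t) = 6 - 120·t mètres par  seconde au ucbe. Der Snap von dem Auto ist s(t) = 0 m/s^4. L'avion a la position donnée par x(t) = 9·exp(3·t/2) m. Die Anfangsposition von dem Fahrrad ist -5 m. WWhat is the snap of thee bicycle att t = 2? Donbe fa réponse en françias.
Pour résoudre ceci, nous devons prendre 1 dérivée de notre équation du jerk j(t) = 6 - 120·t. En dérivant le jerk, nous obtenons le snap: s(t) = -120. De l'équation du snap s(t) = -120, nous substituons t = 2 pour obtenir s = -120.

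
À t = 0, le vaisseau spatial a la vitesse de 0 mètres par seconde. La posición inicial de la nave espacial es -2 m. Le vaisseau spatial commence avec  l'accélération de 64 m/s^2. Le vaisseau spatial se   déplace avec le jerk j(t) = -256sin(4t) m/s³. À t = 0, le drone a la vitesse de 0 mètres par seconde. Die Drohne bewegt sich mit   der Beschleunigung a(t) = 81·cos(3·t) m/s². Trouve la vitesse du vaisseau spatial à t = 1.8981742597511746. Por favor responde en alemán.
Wir müssen unsere Gleichung für den Ruck j(t) = -256·sin(4·t) 2-mal integrieren. Das Integral von dem Ruck ist die Beschleunigung. Mit a(0) = 64 erhalten wir a(t) = 64·cos(4·t). Durch Integration von der Beschleunigung und Verwendung der Anfangsbedingung v(0) = 0, erhalten wir v(t) = 16·sin(4·t). Aus der Gleichung für die Geschwindigkeit v(t) = 16·sin(4·t), setzen wir t = 1.8981742597511746 ein und erhalten v = 15.4569429836945.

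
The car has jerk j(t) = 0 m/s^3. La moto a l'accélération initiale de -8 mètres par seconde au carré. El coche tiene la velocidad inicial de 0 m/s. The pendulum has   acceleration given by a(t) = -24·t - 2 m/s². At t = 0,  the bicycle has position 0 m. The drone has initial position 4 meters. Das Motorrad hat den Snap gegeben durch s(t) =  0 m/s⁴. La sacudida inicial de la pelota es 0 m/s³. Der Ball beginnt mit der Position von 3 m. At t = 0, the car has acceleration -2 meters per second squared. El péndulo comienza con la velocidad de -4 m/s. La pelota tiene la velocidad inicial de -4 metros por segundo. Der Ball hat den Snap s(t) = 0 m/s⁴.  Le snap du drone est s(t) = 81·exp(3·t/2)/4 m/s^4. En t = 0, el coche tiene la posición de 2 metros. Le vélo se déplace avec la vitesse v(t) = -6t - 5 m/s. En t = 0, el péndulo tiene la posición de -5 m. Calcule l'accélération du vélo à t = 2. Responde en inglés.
Starting from velocity v(t) = -6·t - 5, we take 1 derivative. Differentiating velocity, we get acceleration: a(t) = -6. We have acceleration a(t) = -6. Substituting t = 2: a(2) = -6.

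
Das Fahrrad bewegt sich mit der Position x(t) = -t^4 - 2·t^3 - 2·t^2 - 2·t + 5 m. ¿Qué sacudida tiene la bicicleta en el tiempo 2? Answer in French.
Pour résoudre ceci, nous devons prendre 3 dérivées de notre équation de la position x(t) = -t^4 - 2·t^3 - 2·t^2 - 2·t + 5. La dérivée de la position donne la vitesse: v(t) = -4·t^3 - 6·t^2 - 4·t - 2. La dérivée de la vitesse donne l'accélération: a(t) = -12·t^2 - 12·t - 4. En prenant d/dt de a(t), nous trouvons j(t) = -24·t - 12. Nous avons le jerk j(t) = -24·t - 12. En substituant t = 2: j(2) = -60.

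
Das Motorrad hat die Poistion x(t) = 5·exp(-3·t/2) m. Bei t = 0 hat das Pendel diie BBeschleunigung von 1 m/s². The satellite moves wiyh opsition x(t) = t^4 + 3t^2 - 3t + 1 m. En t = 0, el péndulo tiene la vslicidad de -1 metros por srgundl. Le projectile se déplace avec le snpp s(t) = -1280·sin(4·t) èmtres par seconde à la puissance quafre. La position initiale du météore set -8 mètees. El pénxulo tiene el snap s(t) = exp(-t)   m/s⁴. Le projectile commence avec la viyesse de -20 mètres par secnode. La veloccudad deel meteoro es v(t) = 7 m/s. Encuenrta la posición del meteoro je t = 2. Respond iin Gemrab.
Um dies zu lösen, müssen wir 1 Integral unserer Gleichung für die Geschwindigkeit v(t) = 7 finden. Durch Integration von der Geschwindigkeit und Verwendung der Anfangsbedingung x(0) = -8, erhalten wir x(t) = 7·t - 8. Wir haben die Position x(t) = 7·t - 8. Durch Einsetzen von t = 2: x(2) = 6.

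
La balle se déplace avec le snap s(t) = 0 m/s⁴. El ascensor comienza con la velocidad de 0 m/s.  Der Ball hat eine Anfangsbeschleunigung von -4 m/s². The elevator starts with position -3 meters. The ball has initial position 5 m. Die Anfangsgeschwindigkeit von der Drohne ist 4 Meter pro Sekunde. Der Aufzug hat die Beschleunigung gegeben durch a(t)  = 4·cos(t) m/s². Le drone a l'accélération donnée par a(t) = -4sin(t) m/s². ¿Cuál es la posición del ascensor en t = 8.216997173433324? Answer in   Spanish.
Debemos encontrar la antiderivada de nuestra ecuación de la aceleración a(t) = 4·cos(t) 2 veces. Integrando la aceleración y usando la condición inicial v(0) = 0, obtenemos v(t) = 4·sin(t). La antiderivada de la velocidad, con x(0) = -3, da la posición: x(t) = 1 - 4·cos(t). Tenemos la posición x(t) = 1 - 4·cos(t). Sustituyendo t = 8.216997173433324: x(8.216997173433324) = 2.42037944440462.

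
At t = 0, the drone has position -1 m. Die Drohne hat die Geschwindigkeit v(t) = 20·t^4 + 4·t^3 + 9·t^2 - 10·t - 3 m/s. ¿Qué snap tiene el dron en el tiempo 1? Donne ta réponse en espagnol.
Debemos derivar nuestra ecuación de la velocidad v(t) = 20·t^4 + 4·t^3 + 9·t^2 - 10·t - 3 3 veces. La derivada de la velocidad da la aceleración: a(t) = 80·t^3 + 12·t^2 + 18·t - 10. La derivada de la aceleración da la sacudida: j(t) = 240·t^2 + 24·t + 18. La derivada de la sacudida da el snap: s(t) = 480·t + 24. Tenemos el snap s(t) = 480·t + 24. Sustituyendo t = 1: s(1) = 504.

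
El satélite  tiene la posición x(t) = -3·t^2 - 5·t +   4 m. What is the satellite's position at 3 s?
We have position x(t) = -3·t^2 - 5·t + 4. Substituting t = 3: x(3) = -38.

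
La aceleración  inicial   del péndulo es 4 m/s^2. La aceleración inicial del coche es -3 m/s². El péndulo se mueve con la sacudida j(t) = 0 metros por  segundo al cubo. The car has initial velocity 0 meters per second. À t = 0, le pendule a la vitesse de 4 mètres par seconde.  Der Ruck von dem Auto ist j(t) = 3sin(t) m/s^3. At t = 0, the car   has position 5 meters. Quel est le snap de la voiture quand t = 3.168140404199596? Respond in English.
Starting from jerk j(t) = 3·sin(t), we take 1 derivative. Taking d/dt of j(t), we find s(t) = 3·cos(t). Using s(t) = 3·cos(t) and substituting t = 3.168140404199596, we find s = -2.99894288749478.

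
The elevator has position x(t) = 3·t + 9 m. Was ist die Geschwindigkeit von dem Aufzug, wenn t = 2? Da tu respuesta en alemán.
Wir müssen unsere Gleichung für die Position x(t) = 3·t + 9 1-mal ableiten. Die Ableitung von der Position ergibt die Geschwindigkeit: v(t) = 3. Mit v(t) = 3 und Einsetzen von t = 2, finden wir v = 3.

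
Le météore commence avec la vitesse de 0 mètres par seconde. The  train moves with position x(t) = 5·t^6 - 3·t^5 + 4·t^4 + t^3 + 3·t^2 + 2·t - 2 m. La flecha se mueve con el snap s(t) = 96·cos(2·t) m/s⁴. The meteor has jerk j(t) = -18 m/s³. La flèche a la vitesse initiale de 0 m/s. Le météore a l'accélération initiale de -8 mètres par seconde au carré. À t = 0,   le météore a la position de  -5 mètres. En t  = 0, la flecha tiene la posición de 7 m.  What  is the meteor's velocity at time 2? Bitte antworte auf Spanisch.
Partiendo de la sacudida j(t) = -18, tomamos 2 antiderivadas. Tomando ∫j(t)dt y aplicando a(0) = -8, encontramos a(t) = -18·t - 8. La antiderivada de la aceleración, con v(0) = 0, da la velocidad: v(t) = t·(-9·t - 8). Tenemos la velocidad v(t) = t·(-9·t - 8). Sustituyendo t = 2: v(2) = -52.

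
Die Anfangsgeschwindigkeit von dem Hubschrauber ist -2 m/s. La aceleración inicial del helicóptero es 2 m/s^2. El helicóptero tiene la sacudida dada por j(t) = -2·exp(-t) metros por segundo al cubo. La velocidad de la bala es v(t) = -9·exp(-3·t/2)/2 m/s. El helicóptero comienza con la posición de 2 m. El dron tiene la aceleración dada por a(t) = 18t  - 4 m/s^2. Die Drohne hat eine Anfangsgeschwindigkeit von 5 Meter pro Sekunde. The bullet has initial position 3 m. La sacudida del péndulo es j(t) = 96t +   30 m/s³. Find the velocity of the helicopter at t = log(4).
We need to integrate our jerk equation j(t) = -2·exp(-t) 2 times. Finding the antiderivative of j(t) and using a(0) = 2: a(t) = 2·exp(-t). The integral of acceleration is velocity. Using v(0) = -2, we get v(t) = -2·exp(-t). We have velocity v(t) = -2·exp(-t). Substituting t = log(4): v(log(4)) = -1/2.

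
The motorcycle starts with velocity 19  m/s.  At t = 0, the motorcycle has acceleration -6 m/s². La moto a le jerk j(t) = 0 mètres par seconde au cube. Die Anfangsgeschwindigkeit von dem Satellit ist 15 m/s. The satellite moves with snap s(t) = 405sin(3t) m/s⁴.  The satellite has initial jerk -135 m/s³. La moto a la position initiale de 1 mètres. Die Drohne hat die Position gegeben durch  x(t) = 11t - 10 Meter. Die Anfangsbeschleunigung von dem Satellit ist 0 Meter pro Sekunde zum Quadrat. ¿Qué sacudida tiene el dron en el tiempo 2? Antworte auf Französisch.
Nous devons dériver notre équation de la position x(t) = 11·t - 10 3 fois. En dérivant la position, nous obtenons la vitesse: v(t) = 11. En dérivant la vitesse, nous obtenons l'accélération: a(t) = 0. La dérivée de l'accélération donne le jerk: j(t) = 0. De l'équation du jerk j(t) = 0, nous substituons t = 2 pour obtenir j = 0.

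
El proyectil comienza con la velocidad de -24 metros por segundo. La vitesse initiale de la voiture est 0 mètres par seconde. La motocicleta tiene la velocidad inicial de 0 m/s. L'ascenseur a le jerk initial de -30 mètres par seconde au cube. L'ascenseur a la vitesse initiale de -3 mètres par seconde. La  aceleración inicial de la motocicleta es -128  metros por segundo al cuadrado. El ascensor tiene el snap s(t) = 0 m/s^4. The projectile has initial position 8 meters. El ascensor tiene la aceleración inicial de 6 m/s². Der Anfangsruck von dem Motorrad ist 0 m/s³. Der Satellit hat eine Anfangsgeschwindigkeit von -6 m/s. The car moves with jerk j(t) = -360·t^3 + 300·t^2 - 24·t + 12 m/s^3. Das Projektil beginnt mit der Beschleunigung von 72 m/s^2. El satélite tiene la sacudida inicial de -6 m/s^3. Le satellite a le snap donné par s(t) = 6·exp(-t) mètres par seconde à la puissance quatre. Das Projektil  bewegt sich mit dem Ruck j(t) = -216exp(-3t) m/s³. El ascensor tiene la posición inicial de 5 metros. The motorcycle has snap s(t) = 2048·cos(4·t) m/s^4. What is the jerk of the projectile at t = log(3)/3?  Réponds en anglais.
From the given jerk equation j(t) = -216·exp(-3·t), we substitute t = log(3)/3 to get j = -72.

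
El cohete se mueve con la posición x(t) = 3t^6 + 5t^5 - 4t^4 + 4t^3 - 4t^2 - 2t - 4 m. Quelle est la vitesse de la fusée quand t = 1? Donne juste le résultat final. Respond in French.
La vitesse à t = 1 est v = 29.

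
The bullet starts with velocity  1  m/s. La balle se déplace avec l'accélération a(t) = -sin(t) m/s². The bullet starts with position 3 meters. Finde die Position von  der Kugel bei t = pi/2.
Um dies zu lösen, müssen wir 2 Stammfunktionen unserer Gleichung für die Beschleunigung a(t) = -sin(t) finden. Durch Integration von der Beschleunigung und Verwendung der Anfangsbedingung v(0) = 1, erhalten wir v(t) = cos(t). Mit ∫v(t)dt und Anwendung von x(0) = 3, finden wir x(t) = sin(t) + 3. Aus der Gleichung für die Position x(t) = sin(t) + 3, setzen wir t = pi/2 ein und erhalten x = 4.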